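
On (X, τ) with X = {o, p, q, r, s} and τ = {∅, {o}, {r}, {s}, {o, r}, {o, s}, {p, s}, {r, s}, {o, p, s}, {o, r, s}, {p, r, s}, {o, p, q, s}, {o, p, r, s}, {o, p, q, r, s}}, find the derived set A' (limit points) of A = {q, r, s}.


A' = {p, q}

For each x ∈ X, list the open sets U ∈ τ with x ∈ U, then check whether U ∩ (A ∖ {x}) ≠ ∅ for every such U.
  x = o: open {o} ∋ x has {o} ∩ (A ∖ {o}) = ∅, so x is NOT a limit point.
  x = p: opens ∋ x are {p, s}, {o, p, s}, {p, r, s}, {o, p, q, s}, {o, p, r, s}, {o, p, q, r, s}; each meets A ∖ {p}, so x IS a limit point.
  x = q: opens ∋ x are {o, p, q, s}, {o, p, q, r, s}; each meets A ∖ {q}, so x IS a limit point.
  x = r: open {r} ∋ x has {r} ∩ (A ∖ {r}) = ∅, so x is NOT a limit point.
  x = s: open {s} ∋ x has {s} ∩ (A ∖ {s}) = ∅, so x is NOT a limit point.
Collecting: A' = {p, q}.


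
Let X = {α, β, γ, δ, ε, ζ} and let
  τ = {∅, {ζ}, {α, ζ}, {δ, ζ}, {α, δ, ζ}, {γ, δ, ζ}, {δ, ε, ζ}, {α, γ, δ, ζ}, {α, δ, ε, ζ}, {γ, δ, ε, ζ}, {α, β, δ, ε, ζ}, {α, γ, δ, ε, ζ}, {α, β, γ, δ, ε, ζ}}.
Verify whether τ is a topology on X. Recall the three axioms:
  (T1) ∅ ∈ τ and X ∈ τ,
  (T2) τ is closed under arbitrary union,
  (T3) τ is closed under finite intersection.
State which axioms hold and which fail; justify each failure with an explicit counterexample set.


τ IS a topology on X.

Axiom (T1): ∅ ∈ τ? Yes; X ∈ τ? Yes.
Axiom (T2/T3): check pairwise unions and intersections of members of τ.
All pairwise intersections and unions checked — each lies in τ. Therefore τ satisfies (T1), (T2), (T3): it IS a topology on X.


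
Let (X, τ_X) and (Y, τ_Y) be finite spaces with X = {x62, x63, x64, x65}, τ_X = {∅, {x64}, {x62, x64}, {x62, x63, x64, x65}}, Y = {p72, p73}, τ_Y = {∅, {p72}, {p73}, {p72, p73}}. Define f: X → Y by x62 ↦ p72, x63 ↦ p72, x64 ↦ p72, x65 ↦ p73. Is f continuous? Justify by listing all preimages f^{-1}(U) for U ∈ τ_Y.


f is NOT continuous.

Compute f^{-1}(U) for each U ∈ τ_Y:
  U = ∅: f^{-1}(U) = ∅ ∈ τ_X ✓.
  U = {p72}: f^{-1}(U) = {x62, x63, x64} ∉ τ_X ✗.
  U = {p73}: f^{-1}(U) = {x65} ∉ τ_X ✗.
  U = {p72, p73}: f^{-1}(U) = {x62, x63, x64, x65} ∈ τ_X ✓.
Found U = {p72} with f^{-1}(U) = {x62, x63, x64} not in τ_X. Therefore f is NOT continuous.


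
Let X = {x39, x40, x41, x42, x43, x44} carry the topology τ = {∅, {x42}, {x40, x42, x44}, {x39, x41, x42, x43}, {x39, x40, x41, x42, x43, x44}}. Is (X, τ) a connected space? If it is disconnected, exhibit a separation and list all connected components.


(X, τ) is connected.

Find clopen sets (U ∈ τ with X ∖ U ∈ τ):
  U = ∅, X ∖ U = {x39, x40, x41, x42, x43, x44} — both open, so U is clopen.
  U = {x39, x40, x41, x42, x43, x44}, X ∖ U = ∅ — both open, so U is clopen.
Only trivial clopens (∅ and X) exist, so (X, τ) is connected.
Compute connected components by grouping points that agree on all clopens:
  component: {x39, x40, x41, x42, x43, x44}


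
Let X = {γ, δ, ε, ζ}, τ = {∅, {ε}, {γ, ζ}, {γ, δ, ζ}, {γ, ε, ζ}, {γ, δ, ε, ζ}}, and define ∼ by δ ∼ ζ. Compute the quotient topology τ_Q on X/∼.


X/∼ = {[γ], [δ=ζ], [ε]}; |τ_Q| = 4.

Equivalence classes: [γ], [δ=ζ], [ε].
Quotient map π: X → X/∼ sends γ ↦ [γ], δ ↦ [δ=ζ], ε ↦ [ε], ζ ↦ [δ=ζ].
For each subset V ⊆ X/∼, compute π^{-1}(V) ⊆ X and check whether π^{-1}(V) ∈ τ. V is open in τ_Q iff π^{-1}(V) ∈ τ.
  V = {}: π^{-1}(V) = ∅ ∈ τ ✓.
  V = {[γ]}: π^{-1}(V) = {γ} ∉ τ ✗.
  V = {[δ=ζ]}: π^{-1}(V) = {δ, ζ} ∉ τ ✗.
  V = {[γ], [δ=ζ]}: π^{-1}(V) = {γ, δ, ζ} ∈ τ ✓.
  V = {[ε]}: π^{-1}(V) = {ε} ∈ τ ✓.
  V = {[γ], [ε]}: π^{-1}(V) = {γ, ε} ∉ τ ✗.
  V = {[δ=ζ], [ε]}: π^{-1}(V) = {δ, ε, ζ} ∉ τ ✗.
  V = {[γ], [δ=ζ], [ε]}: π^{-1}(V) = {γ, δ, ε, ζ} ∈ τ ✓.
Open sets in the quotient: τ_Q = {{}, {[γ], [δ=ζ]}, {[ε]}, {[γ], [δ=ζ], [ε]}} (4 elements).


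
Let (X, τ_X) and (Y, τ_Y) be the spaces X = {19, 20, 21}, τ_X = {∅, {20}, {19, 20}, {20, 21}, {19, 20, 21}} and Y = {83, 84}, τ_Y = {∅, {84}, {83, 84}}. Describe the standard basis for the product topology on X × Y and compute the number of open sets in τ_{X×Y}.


Basis B = {∅ × ∅, {20} × {84}, {19, 20} × {84}, {20} × {83, 84}, {20, 21} × {84}, {19, 20, 21} × {84}, {19, 20} × {83, 84}, {20, 21} × {83, 84}, {19, 20, 21} × {83, 84}}; |τ_{X×Y}| = 14.

Enumerate products U × V with U ∈ τ_X, V ∈ τ_Y (deduplicated):
  ∅ × ∅ = {} (∅)
  {20} × {84} = {(20,84)}
  {19, 20} × {84} = {(19,84), (20,84)}
  {20} × {83, 84} = {(20,83), (20,84)}
  {20, 21} × {84} = {(20,84), (21,84)}
  {19, 20, 21} × {84} = {(19,84), (20,84), (21,84)}
  {19, 20} × {83, 84} = {(19,83), (19,84), (20,83), (20,84)}
  {20, 21} × {83, 84} = {(20,83), (20,84), (21,83), (21,84)}
  {19, 20, 21} × {83, 84} = {(19,83), (19,84), (20,83), (20,84), (21,83), (21,84)}
These 9 distinct sets form the basis B.
Close under arbitrary unions to get τ_{X×Y}; counting gives |τ_{X×Y}| = 14.


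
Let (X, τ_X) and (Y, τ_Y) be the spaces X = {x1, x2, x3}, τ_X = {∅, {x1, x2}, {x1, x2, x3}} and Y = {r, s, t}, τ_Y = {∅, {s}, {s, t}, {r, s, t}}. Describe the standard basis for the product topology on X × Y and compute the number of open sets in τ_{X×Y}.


Basis B = {∅ × ∅, {x1, x2} × {s}, {x1, x2, x3} × {s}, {x1, x2} × {s, t}, {x1, x2} × {r, s, t}, {x1, x2, x3} × {s, t}, {x1, x2, x3} × {r, s, t}}; |τ_{X×Y}| = 10.

Enumerate products U × V with U ∈ τ_X, V ∈ τ_Y (deduplicated):
  ∅ × ∅ = {} (∅)
  {x1, x2} × {s} = {(x1,s), (x2,s)}
  {x1, x2, x3} × {s} = {(x1,s), (x2,s), (x3,s)}
  {x1, x2} × {s, t} = {(x1,s), (x1,t), (x2,s), (x2,t)}
  {x1, x2} × {r, s, t} = {(x1,r), (x1,s), (x1,t), (x2,r), (x2,s), (x2,t)}
  {x1, x2, x3} × {s, t} = {(x1,s), (x1,t), (x2,s), (x2,t), (x3,s), (x3,t)}
  {x1, x2, x3} × {r, s, t} = {(x1,r), (x1,s), (x1,t), (x2,r), (x2,s), (x2,t), (x3,r), (x3,s), (x3,t)}
These 7 distinct sets form the basis B.
Close under arbitrary unions to get τ_{X×Y}; counting gives |τ_{X×Y}| = 10.


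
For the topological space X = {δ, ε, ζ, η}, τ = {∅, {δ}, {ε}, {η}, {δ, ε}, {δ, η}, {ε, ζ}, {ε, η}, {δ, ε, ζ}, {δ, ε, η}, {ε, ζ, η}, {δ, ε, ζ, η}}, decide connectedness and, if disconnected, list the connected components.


(X, τ) is disconnected; components = [{δ}, {η}, {ε, ζ}].

Find clopen sets (U ∈ τ with X ∖ U ∈ τ):
  U = ∅, X ∖ U = {δ, ε, ζ, η} — both open, so U is clopen.
  U = {δ}, X ∖ U = {ε, ζ, η} — both open, so U is clopen.
  U = {η}, X ∖ U = {δ, ε, ζ} — both open, so U is clopen.
  U = {δ, η}, X ∖ U = {ε, ζ} — both open, so U is clopen.
  U = {ε, ζ}, X ∖ U = {δ, η} — both open, so U is clopen.
  U = {δ, ε, ζ}, X ∖ U = {η} — both open, so U is clopen.
  U = {ε, ζ, η}, X ∖ U = {δ} — both open, so U is clopen.
  U = {δ, ε, ζ, η}, X ∖ U = ∅ — both open, so U is clopen.
Nontrivial clopen(s) exist: e.g. {ε, ζ}. So (X, τ) is disconnected.
Compute connected components by grouping points that agree on all clopens:
  component: {δ}
  component: {η}
  component: {ε, ζ}


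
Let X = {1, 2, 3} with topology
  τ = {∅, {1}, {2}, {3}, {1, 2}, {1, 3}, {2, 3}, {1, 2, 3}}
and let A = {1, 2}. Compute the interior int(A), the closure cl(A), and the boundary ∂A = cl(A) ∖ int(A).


int(A) = {1, 2}, cl(A) = {1, 2}, ∂A = ∅.

Closed sets in (X, τ) are complements of opens:
  closed(X, τ) = {∅, {1}, {2}, {3}, {1, 2}, {1, 3}, {2, 3}, {1, 2, 3}}.
int(A) = ⋃ {U ∈ τ : U ⊆ A}. Opens contained in A: ∅, {1}, {2}, {1, 2}.
Taking the union of these: int(A) = {1, 2}.
cl(A) = ⋂ {C closed : A ⊆ C}. Closed sets containing A: {1, 2}, {1, 2, 3}.
Intersecting these: cl(A) = {1, 2}.
∂A = cl(A) ∖ int(A) = {1, 2} ∖ {1, 2} = ∅.


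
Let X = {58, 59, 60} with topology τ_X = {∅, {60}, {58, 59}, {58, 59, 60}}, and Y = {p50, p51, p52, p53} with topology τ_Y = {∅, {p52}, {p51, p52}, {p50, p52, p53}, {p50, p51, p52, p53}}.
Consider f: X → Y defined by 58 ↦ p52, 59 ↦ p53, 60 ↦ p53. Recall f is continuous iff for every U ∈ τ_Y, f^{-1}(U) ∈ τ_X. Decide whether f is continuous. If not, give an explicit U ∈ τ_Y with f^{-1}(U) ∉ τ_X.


f is NOT continuous.

Compute f^{-1}(U) for each U ∈ τ_Y:
  U = ∅: f^{-1}(U) = ∅ ∈ τ_X ✓.
  U = {p52}: f^{-1}(U) = {58} ∉ τ_X ✗.
  U = {p51, p52}: f^{-1}(U) = {58} ∉ τ_X ✗.
  U = {p50, p52, p53}: f^{-1}(U) = {58, 59, 60} ∈ τ_X ✓.
  U = {p50, p51, p52, p53}: f^{-1}(U) = {58, 59, 60} ∈ τ_X ✓.
Found U = {p52} with f^{-1}(U) = {58} not in τ_X. Therefore f is NOT continuous.


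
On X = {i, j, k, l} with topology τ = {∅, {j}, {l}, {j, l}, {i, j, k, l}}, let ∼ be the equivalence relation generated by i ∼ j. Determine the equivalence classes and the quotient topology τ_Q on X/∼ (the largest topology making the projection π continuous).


X/∼ = {[i=j], [k], [l]}; |τ_Q| = 3.

Equivalence classes: [i=j], [k], [l].
Quotient map π: X → X/∼ sends i ↦ [i=j], j ↦ [i=j], k ↦ [k], l ↦ [l].
For each subset V ⊆ X/∼, compute π^{-1}(V) ⊆ X and check whether π^{-1}(V) ∈ τ. V is open in τ_Q iff π^{-1}(V) ∈ τ.
  V = {}: π^{-1}(V) = ∅ ∈ τ ✓.
  V = {[i=j]}: π^{-1}(V) = {i, j} ∉ τ ✗.
  V = {[k]}: π^{-1}(V) = {k} ∉ τ ✗.
  V = {[i=j], [k]}: π^{-1}(V) = {i, j, k} ∉ τ ✗.
  V = {[l]}: π^{-1}(V) = {l} ∈ τ ✓.
  V = {[i=j], [l]}: π^{-1}(V) = {i, j, l} ∉ τ ✗.
  V = {[k], [l]}: π^{-1}(V) = {k, l} ∉ τ ✗.
  V = {[i=j], [k], [l]}: π^{-1}(V) = {i, j, k, l} ∈ τ ✓.
Open sets in the quotient: τ_Q = {{}, {[l]}, {[i=j], [k], [l]}} (3 elements).


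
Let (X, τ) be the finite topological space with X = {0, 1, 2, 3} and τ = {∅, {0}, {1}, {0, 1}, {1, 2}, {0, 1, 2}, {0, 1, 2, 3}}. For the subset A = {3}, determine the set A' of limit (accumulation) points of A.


A' = ∅

For each x ∈ X, list the open sets U ∈ τ with x ∈ U, then check whether U ∩ (A ∖ {x}) ≠ ∅ for every such U.
  x = 0: open {0} ∋ x has {0} ∩ (A ∖ {0}) = ∅, so x is NOT a limit point.
  x = 1: open {1} ∋ x has {1} ∩ (A ∖ {1}) = ∅, so x is NOT a limit point.
  x = 2: open {1, 2} ∋ x has {1, 2} ∩ (A ∖ {2}) = ∅, so x is NOT a limit point.
  x = 3: open {0, 1, 2, 3} ∋ x has {0, 1, 2, 3} ∩ (A ∖ {3}) = ∅, so x is NOT a limit point.
Collecting: A' = ∅.


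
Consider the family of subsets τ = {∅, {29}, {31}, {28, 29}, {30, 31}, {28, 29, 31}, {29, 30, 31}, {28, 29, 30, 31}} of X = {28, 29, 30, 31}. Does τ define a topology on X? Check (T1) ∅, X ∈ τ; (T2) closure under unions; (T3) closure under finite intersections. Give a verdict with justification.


τ is NOT a topology on X.

Axiom (T1): ∅ ∈ τ? Yes; X ∈ τ? Yes.
Axiom (T2/T3): check pairwise unions and intersections of members of τ.
Counterexample for (T2): {29} ∪ {31} = {29, 31} ∉ τ. Therefore τ is NOT a topology.


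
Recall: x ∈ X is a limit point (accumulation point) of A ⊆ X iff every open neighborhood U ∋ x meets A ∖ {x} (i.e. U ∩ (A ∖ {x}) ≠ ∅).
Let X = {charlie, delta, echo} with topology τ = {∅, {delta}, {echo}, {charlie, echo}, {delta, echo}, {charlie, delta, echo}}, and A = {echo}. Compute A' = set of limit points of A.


A' = {charlie}

For each x ∈ X, list the open sets U ∈ τ with x ∈ U, then check whether U ∩ (A ∖ {x}) ≠ ∅ for every such U.
  x = charlie: opens ∋ x are {charlie, echo}, {charlie, delta, echo}; each meets A ∖ {charlie}, so x IS a limit point.
  x = delta: open {delta} ∋ x has {delta} ∩ (A ∖ {delta}) = ∅, so x is NOT a limit point.
  x = echo: open {echo} ∋ x has {echo} ∩ (A ∖ {echo}) = ∅, so x is NOT a limit point.
Collecting: A' = {charlie}.


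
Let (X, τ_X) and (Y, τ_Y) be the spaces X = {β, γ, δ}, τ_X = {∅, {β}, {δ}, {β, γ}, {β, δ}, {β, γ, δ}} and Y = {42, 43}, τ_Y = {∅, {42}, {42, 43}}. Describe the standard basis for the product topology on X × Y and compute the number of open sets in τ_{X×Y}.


Basis B = {∅ × ∅, {β} × {42}, {δ} × {42}, {β} × {42, 43}, {β, γ} × {42}, {β, δ} × {42}, {δ} × {42, 43}, {β, γ, δ} × {42}, {β, γ} × {42, 43}, {β, δ} × {42, 43}, {β, γ, δ} × {42, 43}}; |τ_{X×Y}| = 18.

Enumerate products U × V with U ∈ τ_X, V ∈ τ_Y (deduplicated):
  ∅ × ∅ = {} (∅)
  {β} × {42} = {(β,42)}
  {δ} × {42} = {(δ,42)}
  {β} × {42, 43} = {(β,42), (β,43)}
  {β, γ} × {42} = {(β,42), (γ,42)}
  {β, δ} × {42} = {(β,42), (δ,42)}
  {δ} × {42, 43} = {(δ,42), (δ,43)}
  {β, γ, δ} × {42} = {(β,42), (γ,42), (δ,42)}
  {β, γ} × {42, 43} = {(β,42), (β,43), (γ,42), (γ,43)}
  {β, δ} × {42, 43} = {(β,42), (β,43), (δ,42), (δ,43)}
  {β, γ, δ} × {42, 43} = {(β,42), (β,43), (γ,42), (γ,43), (δ,42), (δ,43)}
These 11 distinct sets form the basis B.
Close under arbitrary unions to get τ_{X×Y}; counting gives |τ_{X×Y}| = 18.


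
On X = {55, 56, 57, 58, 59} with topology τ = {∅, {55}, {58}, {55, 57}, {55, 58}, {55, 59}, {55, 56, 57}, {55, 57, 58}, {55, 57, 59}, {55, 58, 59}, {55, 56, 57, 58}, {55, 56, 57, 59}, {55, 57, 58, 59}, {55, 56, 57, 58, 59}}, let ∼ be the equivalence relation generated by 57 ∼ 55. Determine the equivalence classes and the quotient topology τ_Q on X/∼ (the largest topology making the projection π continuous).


X/∼ = {[55=57], [56], [58], [59]}; |τ_Q| = 10.

Equivalence classes: [55=57], [56], [58], [59].
Quotient map π: X → X/∼ sends 55 ↦ [55=57], 56 ↦ [56], 57 ↦ [55=57], 58 ↦ [58], 59 ↦ [59].
For each subset V ⊆ X/∼, compute π^{-1}(V) ⊆ X and check whether π^{-1}(V) ∈ τ. V is open in τ_Q iff π^{-1}(V) ∈ τ.
  V = {}: π^{-1}(V) = ∅ ∈ τ ✓.
  V = {[55=57]}: π^{-1}(V) = {55, 57} ∈ τ ✓.
  V = {[56]}: π^{-1}(V) = {56} ∉ τ ✗.
  V = {[55=57], [56]}: π^{-1}(V) = {55, 56, 57} ∈ τ ✓.
  V = {[58]}: π^{-1}(V) = {58} ∈ τ ✓.
  V = {[55=57], [58]}: π^{-1}(V) = {55, 57, 58} ∈ τ ✓.
  V = {[56], [58]}: π^{-1}(V) = {56, 58} ∉ τ ✗.
  V = {[55=57], [56], [58]}: π^{-1}(V) = {55, 56, 57, 58} ∈ τ ✓.
  V = {[59]}: π^{-1}(V) = {59} ∉ τ ✗.
  V = {[55=57], [59]}: π^{-1}(V) = {55, 57, 59} ∈ τ ✓.
  V = {[56], [59]}: π^{-1}(V) = {56, 59} ∉ τ ✗.
  V = {[55=57], [56], [59]}: π^{-1}(V) = {55, 56, 57, 59} ∈ τ ✓.
  V = {[58], [59]}: π^{-1}(V) = {58, 59} ∉ τ ✗.
  V = {[55=57], [58], [59]}: π^{-1}(V) = {55, 57, 58, 59} ∈ τ ✓.
  V = {[56], [58], [59]}: π^{-1}(V) = {56, 58, 59} ∉ τ ✗.
  V = {[55=57], [56], [58], [59]}: π^{-1}(V) = {55, 56, 57, 58, 59} ∈ τ ✓.
Open sets in the quotient: τ_Q = {{}, {[55=57]}, {[55=57], [56]}, {[58]}, {[55=57], [58]}, {[55=57], [56], [58]}, {[55=57], [59]}, {[55=57], [56], [59]}, {[55=57], [58], [59]}, {[55=57], [56], [58], [59]}} (10 elements).


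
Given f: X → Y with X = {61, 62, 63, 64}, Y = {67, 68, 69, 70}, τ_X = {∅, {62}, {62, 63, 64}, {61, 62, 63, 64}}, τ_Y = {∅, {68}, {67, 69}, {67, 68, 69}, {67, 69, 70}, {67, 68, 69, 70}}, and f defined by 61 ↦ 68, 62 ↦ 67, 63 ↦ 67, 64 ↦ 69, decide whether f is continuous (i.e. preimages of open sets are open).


f is NOT continuous.

Compute f^{-1}(U) for each U ∈ τ_Y:
  U = ∅: f^{-1}(U) = ∅ ∈ τ_X ✓.
  U = {68}: f^{-1}(U) = {61} ∉ τ_X ✗.
  U = {67, 69}: f^{-1}(U) = {62, 63, 64} ∈ τ_X ✓.
  U = {67, 68, 69}: f^{-1}(U) = {61, 62, 63, 64} ∈ τ_X ✓.
  U = {67, 69, 70}: f^{-1}(U) = {62, 63, 64} ∈ τ_X ✓.
  U = {67, 68, 69, 70}: f^{-1}(U) = {61, 62, 63, 64} ∈ τ_X ✓.
Found U = {68} with f^{-1}(U) = {61} not in τ_X. Therefore f is NOT continuous.


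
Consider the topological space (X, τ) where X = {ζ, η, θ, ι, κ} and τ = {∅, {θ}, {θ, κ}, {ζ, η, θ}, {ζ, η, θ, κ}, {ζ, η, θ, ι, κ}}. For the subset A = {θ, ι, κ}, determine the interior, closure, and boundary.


int(A) = {θ, κ}, cl(A) = {ζ, η, θ, ι, κ}, ∂A = {ζ, η, ι}.

Closed sets in (X, τ) are complements of opens:
  closed(X, τ) = {∅, {ι}, {ι, κ}, {ζ, η, ι}, {ζ, η, ι, κ}, {ζ, η, θ, ι, κ}}.
int(A) = ⋃ {U ∈ τ : U ⊆ A}. Opens contained in A: ∅, {θ}, {θ, κ}.
Taking the union of these: int(A) = {θ, κ}.
cl(A) = ⋂ {C closed : A ⊆ C}. Closed sets containing A: {ζ, η, θ, ι, κ}.
Intersecting these: cl(A) = {ζ, η, θ, ι, κ}.
∂A = cl(A) ∖ int(A) = {ζ, η, θ, ι, κ} ∖ {θ, κ} = {ζ, η, ι}.


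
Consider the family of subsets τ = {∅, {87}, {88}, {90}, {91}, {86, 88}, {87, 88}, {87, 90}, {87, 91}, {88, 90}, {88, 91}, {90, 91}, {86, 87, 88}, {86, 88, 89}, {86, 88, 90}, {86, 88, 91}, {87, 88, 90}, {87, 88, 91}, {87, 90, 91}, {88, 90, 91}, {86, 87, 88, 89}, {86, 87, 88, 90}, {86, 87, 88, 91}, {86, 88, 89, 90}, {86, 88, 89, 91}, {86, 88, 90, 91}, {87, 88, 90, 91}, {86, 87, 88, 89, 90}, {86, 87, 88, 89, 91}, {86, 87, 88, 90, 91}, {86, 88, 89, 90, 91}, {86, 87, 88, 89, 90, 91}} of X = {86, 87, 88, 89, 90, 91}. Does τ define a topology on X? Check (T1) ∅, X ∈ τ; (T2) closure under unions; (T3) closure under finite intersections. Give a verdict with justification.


τ IS a topology on X.

Axiom (T1): ∅ ∈ τ? Yes; X ∈ τ? Yes.
Axiom (T2/T3): check pairwise unions and intersections of members of τ.
All pairwise intersections and unions checked — each lies in τ. Therefore τ satisfies (T1), (T2), (T3): it IS a topology on X.


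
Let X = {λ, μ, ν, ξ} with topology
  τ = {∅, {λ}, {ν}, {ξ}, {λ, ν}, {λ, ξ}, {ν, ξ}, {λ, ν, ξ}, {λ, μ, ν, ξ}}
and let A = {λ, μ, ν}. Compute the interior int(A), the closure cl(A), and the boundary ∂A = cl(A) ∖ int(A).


int(A) = {λ, ν}, cl(A) = {λ, μ, ν}, ∂A = {μ}.

Closed sets in (X, τ) are complements of opens:
  closed(X, τ) = {∅, {μ}, {λ, μ}, {μ, ν}, {μ, ξ}, {λ, μ, ν}, {λ, μ, ξ}, {μ, ν, ξ}, {λ, μ, ν, ξ}}.
int(A) = ⋃ {U ∈ τ : U ⊆ A}. Opens contained in A: ∅, {λ}, {ν}, {λ, ν}.
Taking the union of these: int(A) = {λ, ν}.
cl(A) = ⋂ {C closed : A ⊆ C}. Closed sets containing A: {λ, μ, ν}, {λ, μ, ν, ξ}.
Intersecting these: cl(A) = {λ, μ, ν}.
∂A = cl(A) ∖ int(A) = {λ, μ, ν} ∖ {λ, ν} = {μ}.


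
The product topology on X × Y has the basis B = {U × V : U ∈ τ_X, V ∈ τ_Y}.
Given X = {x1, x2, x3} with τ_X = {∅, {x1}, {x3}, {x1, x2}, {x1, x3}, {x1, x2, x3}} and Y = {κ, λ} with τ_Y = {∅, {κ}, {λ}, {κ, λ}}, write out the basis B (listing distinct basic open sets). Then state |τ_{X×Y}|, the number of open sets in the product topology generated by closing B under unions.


Basis B = {∅ × ∅, {x1} × {κ}, {x1} × {λ}, {x3} × {κ}, {x3} × {λ}, {x1} × {κ, λ}, {x1, x2} × {κ}, {x1, x3} × {κ}, {x1, x2} × {λ}, {x1, x3} × {λ}, {x3} × {κ, λ}, {x1, x2, x3} × {κ}, {x1, x2, x3} × {λ}, {x1, x2} × {κ, λ}, {x1, x3} × {κ, λ}, {x1, x2, x3} × {κ, λ}}; |τ_{X×Y}| = 36.

Enumerate products U × V with U ∈ τ_X, V ∈ τ_Y (deduplicated):
  ∅ × ∅ = {} (∅)
  {x1} × {κ} = {(x1,κ)}
  {x1} × {λ} = {(x1,λ)}
  {x3} × {κ} = {(x3,κ)}
  {x3} × {λ} = {(x3,λ)}
  {x1} × {κ, λ} = {(x1,κ), (x1,λ)}
  {x1, x2} × {κ} = {(x1,κ), (x2,κ)}
  {x1, x3} × {κ} = {(x1,κ), (x3,κ)}
  {x1, x2} × {λ} = {(x1,λ), (x2,λ)}
  {x1, x3} × {λ} = {(x1,λ), (x3,λ)}
  {x3} × {κ, λ} = {(x3,κ), (x3,λ)}
  {x1, x2, x3} × {κ} = {(x1,κ), (x2,κ), (x3,κ)}
  {x1, x2, x3} × {λ} = {(x1,λ), (x2,λ), (x3,λ)}
  {x1, x2} × {κ, λ} = {(x1,κ), (x1,λ), (x2,κ), (x2,λ)}
  {x1, x3} × {κ, λ} = {(x1,κ), (x1,λ), (x3,κ), (x3,λ)}
  {x1, x2, x3} × {κ, λ} = {(x1,κ), (x1,λ), (x2,κ), (x2,λ), (x3,κ), (x3,λ)}
These 16 distinct sets form the basis B.
Close under arbitrary unions to get τ_{X×Y}; counting gives |τ_{X×Y}| = 36.


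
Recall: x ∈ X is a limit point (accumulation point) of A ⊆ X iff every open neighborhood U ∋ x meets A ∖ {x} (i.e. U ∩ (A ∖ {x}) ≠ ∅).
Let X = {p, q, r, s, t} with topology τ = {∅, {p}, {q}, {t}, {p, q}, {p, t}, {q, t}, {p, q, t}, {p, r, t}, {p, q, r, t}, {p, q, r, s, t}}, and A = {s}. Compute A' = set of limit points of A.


A' = ∅

For each x ∈ X, list the open sets U ∈ τ with x ∈ U, then check whether U ∩ (A ∖ {x}) ≠ ∅ for every such U.
  x = p: open {p} ∋ x has {p} ∩ (A ∖ {p}) = ∅, so x is NOT a limit point.
  x = q: open {q} ∋ x has {q} ∩ (A ∖ {q}) = ∅, so x is NOT a limit point.
  x = r: open {p, r, t} ∋ x has {p, r, t} ∩ (A ∖ {r}) = ∅, so x is NOT a limit point.
  x = s: open {p, q, r, s, t} ∋ x has {p, q, r, s, t} ∩ (A ∖ {s}) = ∅, so x is NOT a limit point.
  x = t: open {t} ∋ x has {t} ∩ (A ∖ {t}) = ∅, so x is NOT a limit point.
Collecting: A' = ∅.


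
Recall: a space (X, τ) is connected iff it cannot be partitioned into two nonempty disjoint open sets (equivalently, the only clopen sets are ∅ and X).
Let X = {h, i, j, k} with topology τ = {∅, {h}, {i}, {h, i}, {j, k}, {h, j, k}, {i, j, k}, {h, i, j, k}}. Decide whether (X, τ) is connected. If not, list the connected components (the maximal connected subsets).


(X, τ) is disconnected; components = [{h}, {i}, {j, k}].

Find clopen sets (U ∈ τ with X ∖ U ∈ τ):
  U = ∅, X ∖ U = {h, i, j, k} — both open, so U is clopen.
  U = {h}, X ∖ U = {i, j, k} — both open, so U is clopen.
  U = {i}, X ∖ U = {h, j, k} — both open, so U is clopen.
  U = {h, i}, X ∖ U = {j, k} — both open, so U is clopen.
  U = {j, k}, X ∖ U = {h, i} — both open, so U is clopen.
  U = {h, j, k}, X ∖ U = {i} — both open, so U is clopen.
  U = {i, j, k}, X ∖ U = {h} — both open, so U is clopen.
  U = {h, i, j, k}, X ∖ U = ∅ — both open, so U is clopen.
Nontrivial clopen(s) exist: e.g. {i}. So (X, τ) is disconnected.
Compute connected components by grouping points that agree on all clopens:
  component: {h}
  component: {i}
  component: {j, k}


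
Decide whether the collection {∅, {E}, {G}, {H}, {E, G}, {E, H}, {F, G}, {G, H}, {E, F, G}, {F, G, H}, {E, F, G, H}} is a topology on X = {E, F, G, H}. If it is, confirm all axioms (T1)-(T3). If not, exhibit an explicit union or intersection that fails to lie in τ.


τ is NOT a topology on X.

Axiom (T1): ∅ ∈ τ? Yes; X ∈ τ? Yes.
Axiom (T2/T3): check pairwise unions and intersections of members of τ.
Counterexample for (T2): {E} ∪ {G, H} = {E, G, H} ∉ τ. Therefore τ is NOT a topology.


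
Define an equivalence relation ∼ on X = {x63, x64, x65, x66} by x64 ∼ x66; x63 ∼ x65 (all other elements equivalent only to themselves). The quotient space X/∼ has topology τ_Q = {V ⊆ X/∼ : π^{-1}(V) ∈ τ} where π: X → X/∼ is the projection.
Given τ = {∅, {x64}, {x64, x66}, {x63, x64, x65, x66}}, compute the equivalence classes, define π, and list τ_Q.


X/∼ = {[x63=x65], [x64=x66]}; |τ_Q| = 3.

Equivalence classes: [x63=x65], [x64=x66].
Quotient map π: X → X/∼ sends x63 ↦ [x63=x65], x64 ↦ [x64=x66], x65 ↦ [x63=x65], x66 ↦ [x64=x66].
For each subset V ⊆ X/∼, compute π^{-1}(V) ⊆ X and check whether π^{-1}(V) ∈ τ. V is open in τ_Q iff π^{-1}(V) ∈ τ.
  V = {}: π^{-1}(V) = ∅ ∈ τ ✓.
  V = {[x63=x65]}: π^{-1}(V) = {x63, x65} ∉ τ ✗.
  V = {[x64=x66]}: π^{-1}(V) = {x64, x66} ∈ τ ✓.
  V = {[x63=x65], [x64=x66]}: π^{-1}(V) = {x63, x64, x65, x66} ∈ τ ✓.
Open sets in the quotient: τ_Q = {{}, {[x64=x66]}, {[x63=x65], [x64=x66]}} (3 elements).


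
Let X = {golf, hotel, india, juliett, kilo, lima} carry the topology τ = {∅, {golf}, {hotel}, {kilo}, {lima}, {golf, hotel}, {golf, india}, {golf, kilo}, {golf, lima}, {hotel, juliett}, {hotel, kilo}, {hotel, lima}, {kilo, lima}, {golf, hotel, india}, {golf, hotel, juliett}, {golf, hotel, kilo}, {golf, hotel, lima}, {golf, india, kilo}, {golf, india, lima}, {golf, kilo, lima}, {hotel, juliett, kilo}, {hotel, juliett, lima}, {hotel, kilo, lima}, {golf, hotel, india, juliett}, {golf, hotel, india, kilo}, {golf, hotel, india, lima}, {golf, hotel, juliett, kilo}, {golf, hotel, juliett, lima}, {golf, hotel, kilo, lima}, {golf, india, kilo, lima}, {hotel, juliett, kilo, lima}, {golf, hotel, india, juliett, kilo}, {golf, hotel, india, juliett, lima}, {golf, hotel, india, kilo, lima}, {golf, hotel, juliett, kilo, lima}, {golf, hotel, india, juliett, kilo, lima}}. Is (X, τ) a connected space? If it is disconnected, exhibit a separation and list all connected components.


(X, τ) is disconnected; components = [{kilo}, {lima}, {golf, india}, {hotel, juliett}].

Find clopen sets (U ∈ τ with X ∖ U ∈ τ):
  U = ∅, X ∖ U = {golf, hotel, india, juliett, kilo, lima} — both open, so U is clopen.
  U = {kilo}, X ∖ U = {golf, hotel, india, juliett, lima} — both open, so U is clopen.
  U = {lima}, X ∖ U = {golf, hotel, india, juliett, kilo} — both open, so U is clopen.
  U = {golf, india}, X ∖ U = {hotel, juliett, kilo, lima} — both open, so U is clopen.
  U = {hotel, juliett}, X ∖ U = {golf, india, kilo, lima} — both open, so U is clopen.
  U = {kilo, lima}, X ∖ U = {golf, hotel, india, juliett} — both open, so U is clopen.
  U = {golf, india, kilo}, X ∖ U = {hotel, juliett, lima} — both open, so U is clopen.
  U = {golf, india, lima}, X ∖ U = {hotel, juliett, kilo} — both open, so U is clopen.
  U = {hotel, juliett, kilo}, X ∖ U = {golf, india, lima} — both open, so U is clopen.
  U = {hotel, juliett, lima}, X ∖ U = {golf, india, kilo} — both open, so U is clopen.
  U = {golf, hotel, india, juliett}, X ∖ U = {kilo, lima} — both open, so U is clopen.
  U = {golf, india, kilo, lima}, X ∖ U = {hotel, juliett} — both open, so U is clopen.
  U = {hotel, juliett, kilo, lima}, X ∖ U = {golf, india} — both open, so U is clopen.
  U = {golf, hotel, india, juliett, kilo}, X ∖ U = {lima} — both open, so U is clopen.
  U = {golf, hotel, india, juliett, lima}, X ∖ U = {kilo} — both open, so U is clopen.
  U = {golf, hotel, india, juliett, kilo, lima}, X ∖ U = ∅ — both open, so U is clopen.
Nontrivial clopen(s) exist: e.g. {lima}. So (X, τ) is disconnected.
Compute connected components by grouping points that agree on all clopens:
  component: {kilo}
  component: {lima}
  component: {golf, india}
  component: {hotel, juliett}


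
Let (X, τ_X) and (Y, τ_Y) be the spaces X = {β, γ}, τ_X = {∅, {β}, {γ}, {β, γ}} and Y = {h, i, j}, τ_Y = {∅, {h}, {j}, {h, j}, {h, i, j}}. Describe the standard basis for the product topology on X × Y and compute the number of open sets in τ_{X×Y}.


Basis B = {∅ × ∅, {β} × {h}, {β} × {j}, {γ} × {h}, {γ} × {j}, {β} × {h, j}, {β, γ} × {h}, {β, γ} × {j}, {γ} × {h, j}, {β} × {h, i, j}, {γ} × {h, i, j}, {β, γ} × {h, j}, {β, γ} × {h, i, j}}; |τ_{X×Y}| = 25.

Enumerate products U × V with U ∈ τ_X, V ∈ τ_Y (deduplicated):
  ∅ × ∅ = {} (∅)
  {β} × {h} = {(β,h)}
  {β} × {j} = {(β,j)}
  {γ} × {h} = {(γ,h)}
  {γ} × {j} = {(γ,j)}
  {β} × {h, j} = {(β,h), (β,j)}
  {β, γ} × {h} = {(β,h), (γ,h)}
  {β, γ} × {j} = {(β,j), (γ,j)}
  {γ} × {h, j} = {(γ,h), (γ,j)}
  {β} × {h, i, j} = {(β,h), (β,i), (β,j)}
  {γ} × {h, i, j} = {(γ,h), (γ,i), (γ,j)}
  {β, γ} × {h, j} = {(β,h), (β,j), (γ,h), (γ,j)}
  {β, γ} × {h, i, j} = {(β,h), (β,i), (β,j), (γ,h), (γ,i), (γ,j)}
These 13 distinct sets form the basis B.
Close under arbitrary unions to get τ_{X×Y}; counting gives |τ_{X×Y}| = 25.


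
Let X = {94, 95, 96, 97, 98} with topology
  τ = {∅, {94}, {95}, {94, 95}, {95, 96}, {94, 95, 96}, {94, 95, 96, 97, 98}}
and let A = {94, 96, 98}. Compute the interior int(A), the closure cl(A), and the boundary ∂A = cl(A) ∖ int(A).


int(A) = {94}, cl(A) = {94, 96, 97, 98}, ∂A = {96, 97, 98}.

Closed sets in (X, τ) are complements of opens:
  closed(X, τ) = {∅, {97, 98}, {94, 97, 98}, {96, 97, 98}, {94, 96, 97, 98}, {95, 96, 97, 98}, {94, 95, 96, 97, 98}}.
int(A) = ⋃ {U ∈ τ : U ⊆ A}. Opens contained in A: ∅, {94}.
Taking the union of these: int(A) = {94}.
cl(A) = ⋂ {C closed : A ⊆ C}. Closed sets containing A: {94, 96, 97, 98}, {94, 95, 96, 97, 98}.
Intersecting these: cl(A) = {94, 96, 97, 98}.
∂A = cl(A) ∖ int(A) = {94, 96, 97, 98} ∖ {94} = {96, 97, 98}.


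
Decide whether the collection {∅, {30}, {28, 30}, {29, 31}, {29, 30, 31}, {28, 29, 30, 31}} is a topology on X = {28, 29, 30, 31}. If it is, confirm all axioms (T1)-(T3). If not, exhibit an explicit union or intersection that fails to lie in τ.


τ IS a topology on X.

Axiom (T1): ∅ ∈ τ? Yes; X ∈ τ? Yes.
Axiom (T2/T3): check pairwise unions and intersections of members of τ.
All pairwise intersections and unions checked — each lies in τ. Therefore τ satisfies (T1), (T2), (T3): it IS a topology on X.


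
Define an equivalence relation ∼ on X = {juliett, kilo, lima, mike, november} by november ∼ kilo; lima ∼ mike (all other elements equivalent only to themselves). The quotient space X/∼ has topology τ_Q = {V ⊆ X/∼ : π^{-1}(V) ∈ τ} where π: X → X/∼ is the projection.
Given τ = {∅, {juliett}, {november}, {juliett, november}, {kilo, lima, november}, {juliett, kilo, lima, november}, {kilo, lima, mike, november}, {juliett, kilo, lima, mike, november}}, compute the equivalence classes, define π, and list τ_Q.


X/∼ = {[juliett], [kilo=november], [lima=mike]}; |τ_Q| = 4.

Equivalence classes: [juliett], [kilo=november], [lima=mike].
Quotient map π: X → X/∼ sends juliett ↦ [juliett], kilo ↦ [kilo=november], lima ↦ [lima=mike], mike ↦ [lima=mike], november ↦ [kilo=november].
For each subset V ⊆ X/∼, compute π^{-1}(V) ⊆ X and check whether π^{-1}(V) ∈ τ. V is open in τ_Q iff π^{-1}(V) ∈ τ.
  V = {}: π^{-1}(V) = ∅ ∈ τ ✓.
  V = {[juliett]}: π^{-1}(V) = {juliett} ∈ τ ✓.
  V = {[kilo=november]}: π^{-1}(V) = {kilo, november} ∉ τ ✗.
  V = {[juliett], [kilo=november]}: π^{-1}(V) = {juliett, kilo, november} ∉ τ ✗.
  V = {[lima=mike]}: π^{-1}(V) = {lima, mike} ∉ τ ✗.
  V = {[juliett], [lima=mike]}: π^{-1}(V) = {juliett, lima, mike} ∉ τ ✗.
  V = {[kilo=november], [lima=mike]}: π^{-1}(V) = {kilo, lima, mike, november} ∈ τ ✓.
  V = {[juliett], [kilo=november], [lima=mike]}: π^{-1}(V) = {juliett, kilo, lima, mike, november} ∈ τ ✓.
Open sets in the quotient: τ_Q = {{}, {[juliett]}, {[kilo=november], [lima=mike]}, {[juliett], [kilo=november], [lima=mike]}} (4 elements).


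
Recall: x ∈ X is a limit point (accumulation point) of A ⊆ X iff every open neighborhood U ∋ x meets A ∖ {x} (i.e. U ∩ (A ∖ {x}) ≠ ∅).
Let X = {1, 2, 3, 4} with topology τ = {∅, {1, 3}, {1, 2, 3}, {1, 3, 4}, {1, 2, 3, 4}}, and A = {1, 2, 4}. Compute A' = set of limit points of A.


A' = {2, 3, 4}

For each x ∈ X, list the open sets U ∈ τ with x ∈ U, then check whether U ∩ (A ∖ {x}) ≠ ∅ for every such U.
  x = 1: open {1, 3} ∋ x has {1, 3} ∩ (A ∖ {1}) = ∅, so x is NOT a limit point.
  x = 2: opens ∋ x are {1, 2, 3}, {1, 2, 3, 4}; each meets A ∖ {2}, so x IS a limit point.
  x = 3: opens ∋ x are {1, 3}, {1, 2, 3}, {1, 3, 4}, {1, 2, 3, 4}; each meets A ∖ {3}, so x IS a limit point.
  x = 4: opens ∋ x are {1, 3, 4}, {1, 2, 3, 4}; each meets A ∖ {4}, so x IS a limit point.
Collecting: A' = {2, 3, 4}.


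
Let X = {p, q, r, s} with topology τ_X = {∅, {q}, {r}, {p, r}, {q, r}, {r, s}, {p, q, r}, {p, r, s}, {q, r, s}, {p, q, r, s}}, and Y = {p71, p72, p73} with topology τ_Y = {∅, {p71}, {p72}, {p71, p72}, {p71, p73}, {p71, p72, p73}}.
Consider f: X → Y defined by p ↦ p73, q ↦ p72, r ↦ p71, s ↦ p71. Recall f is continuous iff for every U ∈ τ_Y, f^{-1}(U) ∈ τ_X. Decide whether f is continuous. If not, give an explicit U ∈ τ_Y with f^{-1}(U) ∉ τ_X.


f IS continuous.

Compute f^{-1}(U) for each U ∈ τ_Y:
  U = ∅: f^{-1}(U) = ∅ ∈ τ_X ✓.
  U = {p71}: f^{-1}(U) = {r, s} ∈ τ_X ✓.
  U = {p72}: f^{-1}(U) = {q} ∈ τ_X ✓.
  U = {p71, p72}: f^{-1}(U) = {q, r, s} ∈ τ_X ✓.
  U = {p71, p73}: f^{-1}(U) = {p, r, s} ∈ τ_X ✓.
  U = {p71, p72, p73}: f^{-1}(U) = {p, q, r, s} ∈ τ_X ✓.
Every preimage lies in τ_X, so f IS continuous.


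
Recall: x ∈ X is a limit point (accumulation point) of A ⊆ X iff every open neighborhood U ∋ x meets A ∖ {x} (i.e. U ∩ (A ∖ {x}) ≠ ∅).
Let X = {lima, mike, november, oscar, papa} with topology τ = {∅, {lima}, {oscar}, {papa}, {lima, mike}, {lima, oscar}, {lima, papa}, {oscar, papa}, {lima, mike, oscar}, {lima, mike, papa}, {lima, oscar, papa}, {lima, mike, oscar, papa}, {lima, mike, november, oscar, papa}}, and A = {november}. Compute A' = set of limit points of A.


A' = ∅

For each x ∈ X, list the open sets U ∈ τ with x ∈ U, then check whether U ∩ (A ∖ {x}) ≠ ∅ for every such U.
  x = lima: open {lima} ∋ x has {lima} ∩ (A ∖ {lima}) = ∅, so x is NOT a limit point.
  x = mike: open {lima, mike} ∋ x has {lima, mike} ∩ (A ∖ {mike}) = ∅, so x is NOT a limit point.
  x = november: open {lima, mike, november, oscar, papa} ∋ x has {lima, mike, november, oscar, papa} ∩ (A ∖ {november}) = ∅, so x is NOT a limit point.
  x = oscar: open {oscar} ∋ x has {oscar} ∩ (A ∖ {oscar}) = ∅, so x is NOT a limit point.
  x = papa: open {papa} ∋ x has {papa} ∩ (A ∖ {papa}) = ∅, so x is NOT a limit point.
Collecting: A' = ∅.


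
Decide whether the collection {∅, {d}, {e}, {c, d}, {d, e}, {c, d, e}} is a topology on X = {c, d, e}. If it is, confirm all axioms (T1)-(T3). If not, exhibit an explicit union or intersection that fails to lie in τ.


τ IS a topology on X.

Axiom (T1): ∅ ∈ τ? Yes; X ∈ τ? Yes.
Axiom (T2/T3): check pairwise unions and intersections of members of τ.
All pairwise intersections and unions checked — each lies in τ. Therefore τ satisfies (T1), (T2), (T3): it IS a topology on X.


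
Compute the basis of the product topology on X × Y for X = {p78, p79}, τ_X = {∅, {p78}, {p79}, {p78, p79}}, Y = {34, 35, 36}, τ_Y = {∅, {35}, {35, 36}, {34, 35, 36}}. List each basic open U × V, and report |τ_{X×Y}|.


Basis B = {∅ × ∅, {p78} × {35}, {p79} × {35}, {p78} × {35, 36}, {p78, p79} × {35}, {p79} × {35, 36}, {p78} × {34, 35, 36}, {p79} × {34, 35, 36}, {p78, p79} × {35, 36}, {p78, p79} × {34, 35, 36}}; |τ_{X×Y}| = 16.

Enumerate products U × V with U ∈ τ_X, V ∈ τ_Y (deduplicated):
  ∅ × ∅ = {} (∅)
  {p78} × {35} = {(p78,35)}
  {p79} × {35} = {(p79,35)}
  {p78} × {35, 36} = {(p78,35), (p78,36)}
  {p78, p79} × {35} = {(p78,35), (p79,35)}
  {p79} × {35, 36} = {(p79,35), (p79,36)}
  {p78} × {34, 35, 36} = {(p78,34), (p78,35), (p78,36)}
  {p79} × {34, 35, 36} = {(p79,34), (p79,35), (p79,36)}
  {p78, p79} × {35, 36} = {(p78,35), (p78,36), (p79,35), (p79,36)}
  {p78, p79} × {34, 35, 36} = {(p78,34), (p78,35), (p78,36), (p79,34), (p79,35), (p79,36)}
These 10 distinct sets form the basis B.
Close under arbitrary unions to get τ_{X×Y}; counting gives |τ_{X×Y}| = 16.


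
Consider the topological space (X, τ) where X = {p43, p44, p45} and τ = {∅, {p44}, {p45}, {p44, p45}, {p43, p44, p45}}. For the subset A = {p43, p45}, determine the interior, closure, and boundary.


int(A) = {p45}, cl(A) = {p43, p45}, ∂A = {p43}.

Closed sets in (X, τ) are complements of opens:
  closed(X, τ) = {∅, {p43}, {p43, p44}, {p43, p45}, {p43, p44, p45}}.
int(A) = ⋃ {U ∈ τ : U ⊆ A}. Opens contained in A: ∅, {p45}.
Taking the union of these: int(A) = {p45}.
cl(A) = ⋂ {C closed : A ⊆ C}. Closed sets containing A: {p43, p45}, {p43, p44, p45}.
Intersecting these: cl(A) = {p43, p45}.
∂A = cl(A) ∖ int(A) = {p43, p45} ∖ {p45} = {p43}.


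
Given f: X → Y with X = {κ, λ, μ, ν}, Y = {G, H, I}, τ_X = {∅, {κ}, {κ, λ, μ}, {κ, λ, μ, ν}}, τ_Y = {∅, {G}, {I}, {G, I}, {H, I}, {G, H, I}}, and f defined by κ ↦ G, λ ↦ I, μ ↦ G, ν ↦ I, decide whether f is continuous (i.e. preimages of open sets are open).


f is NOT continuous.

Compute f^{-1}(U) for each U ∈ τ_Y:
  U = ∅: f^{-1}(U) = ∅ ∈ τ_X ✓.
  U = {G}: f^{-1}(U) = {κ, μ} ∉ τ_X ✗.
  U = {I}: f^{-1}(U) = {λ, ν} ∉ τ_X ✗.
  U = {G, I}: f^{-1}(U) = {κ, λ, μ, ν} ∈ τ_X ✓.
  U = {H, I}: f^{-1}(U) = {λ, ν} ∉ τ_X ✗.
  U = {G, H, I}: f^{-1}(U) = {κ, λ, μ, ν} ∈ τ_X ✓.
Found U = {G} with f^{-1}(U) = {κ, μ} not in τ_X. Therefore f is NOT continuous.


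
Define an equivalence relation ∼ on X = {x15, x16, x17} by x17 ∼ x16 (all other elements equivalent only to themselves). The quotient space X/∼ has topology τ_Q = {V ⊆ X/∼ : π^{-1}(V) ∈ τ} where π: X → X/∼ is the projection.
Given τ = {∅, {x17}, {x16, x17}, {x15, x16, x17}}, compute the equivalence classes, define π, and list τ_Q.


X/∼ = {[x15], [x16=x17]}; |τ_Q| = 3.

Equivalence classes: [x15], [x16=x17].
Quotient map π: X → X/∼ sends x15 ↦ [x15], x16 ↦ [x16=x17], x17 ↦ [x16=x17].
For each subset V ⊆ X/∼, compute π^{-1}(V) ⊆ X and check whether π^{-1}(V) ∈ τ. V is open in τ_Q iff π^{-1}(V) ∈ τ.
  V = {}: π^{-1}(V) = ∅ ∈ τ ✓.
  V = {[x15]}: π^{-1}(V) = {x15} ∉ τ ✗.
  V = {[x16=x17]}: π^{-1}(V) = {x16, x17} ∈ τ ✓.
  V = {[x15], [x16=x17]}: π^{-1}(V) = {x15, x16, x17} ∈ τ ✓.
Open sets in the quotient: τ_Q = {{}, {[x16=x17]}, {[x15], [x16=x17]}} (3 elements).


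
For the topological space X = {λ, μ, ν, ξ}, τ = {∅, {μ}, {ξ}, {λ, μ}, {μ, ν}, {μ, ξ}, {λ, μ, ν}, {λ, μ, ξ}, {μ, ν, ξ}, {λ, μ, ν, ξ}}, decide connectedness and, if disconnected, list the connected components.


(X, τ) is disconnected; components = [{ξ}, {λ, μ, ν}].

Find clopen sets (U ∈ τ with X ∖ U ∈ τ):
  U = ∅, X ∖ U = {λ, μ, ν, ξ} — both open, so U is clopen.
  U = {ξ}, X ∖ U = {λ, μ, ν} — both open, so U is clopen.
  U = {λ, μ, ν}, X ∖ U = {ξ} — both open, so U is clopen.
  U = {λ, μ, ν, ξ}, X ∖ U = ∅ — both open, so U is clopen.
Nontrivial clopen(s) exist: e.g. {λ, μ, ν}. So (X, τ) is disconnected.
Compute connected components by grouping points that agree on all clopens:
  component: {ξ}
  component: {λ, μ, ν}


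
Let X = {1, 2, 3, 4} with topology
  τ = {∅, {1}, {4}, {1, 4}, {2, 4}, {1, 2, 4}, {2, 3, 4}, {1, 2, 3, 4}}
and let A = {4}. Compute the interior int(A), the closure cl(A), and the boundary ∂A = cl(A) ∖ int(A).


int(A) = {4}, cl(A) = {2, 3, 4}, ∂A = {2, 3}.

Closed sets in (X, τ) are complements of opens:
  closed(X, τ) = {∅, {1}, {3}, {1, 3}, {2, 3}, {1, 2, 3}, {2, 3, 4}, {1, 2, 3, 4}}.
int(A) = ⋃ {U ∈ τ : U ⊆ A}. Opens contained in A: ∅, {4}.
Taking the union of these: int(A) = {4}.
cl(A) = ⋂ {C closed : A ⊆ C}. Closed sets containing A: {2, 3, 4}, {1, 2, 3, 4}.
Intersecting these: cl(A) = {2, 3, 4}.
∂A = cl(A) ∖ int(A) = {2, 3, 4} ∖ {4} = {2, 3}.


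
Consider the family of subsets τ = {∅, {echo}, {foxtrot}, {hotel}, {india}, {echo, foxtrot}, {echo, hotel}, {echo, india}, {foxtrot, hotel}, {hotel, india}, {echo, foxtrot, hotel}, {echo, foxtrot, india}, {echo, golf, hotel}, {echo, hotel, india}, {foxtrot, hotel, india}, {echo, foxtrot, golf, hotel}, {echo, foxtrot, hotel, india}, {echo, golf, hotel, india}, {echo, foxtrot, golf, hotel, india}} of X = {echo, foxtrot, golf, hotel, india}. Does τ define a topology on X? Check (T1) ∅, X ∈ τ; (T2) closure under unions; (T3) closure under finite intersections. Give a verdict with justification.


τ is NOT a topology on X.

Axiom (T1): ∅ ∈ τ? Yes; X ∈ τ? Yes.
Axiom (T2/T3): check pairwise unions and intersections of members of τ.
Counterexample for (T2): {foxtrot} ∪ {india} = {foxtrot, india} ∉ τ. Therefore τ is NOT a topology.


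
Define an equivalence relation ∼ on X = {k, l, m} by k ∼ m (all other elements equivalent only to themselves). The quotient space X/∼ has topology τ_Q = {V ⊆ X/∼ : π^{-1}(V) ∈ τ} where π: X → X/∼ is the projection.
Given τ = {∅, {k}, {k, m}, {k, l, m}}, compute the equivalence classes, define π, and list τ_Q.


X/∼ = {[k=m], [l]}; |τ_Q| = 3.

Equivalence classes: [k=m], [l].
Quotient map π: X → X/∼ sends k ↦ [k=m], l ↦ [l], m ↦ [k=m].
For each subset V ⊆ X/∼, compute π^{-1}(V) ⊆ X and check whether π^{-1}(V) ∈ τ. V is open in τ_Q iff π^{-1}(V) ∈ τ.
  V = {}: π^{-1}(V) = ∅ ∈ τ ✓.
  V = {[k=m]}: π^{-1}(V) = {k, m} ∈ τ ✓.
  V = {[l]}: π^{-1}(V) = {l} ∉ τ ✗.
  V = {[k=m], [l]}: π^{-1}(V) = {k, l, m} ∈ τ ✓.
Open sets in the quotient: τ_Q = {{}, {[k=m]}, {[k=m], [l]}} (3 elements).
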